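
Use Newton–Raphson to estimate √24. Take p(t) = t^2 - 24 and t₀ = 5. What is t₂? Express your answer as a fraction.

4801/980

p'(t) = 2t.
p(5) = 1, p'(5) = 10, so t₁ = 5 - 1/10 = 49/10.
p(49/10) = 1/100, p'(49/10) = 49/5, so t₂ = (49/10) - (1/100)/(49/5) = 4801/980.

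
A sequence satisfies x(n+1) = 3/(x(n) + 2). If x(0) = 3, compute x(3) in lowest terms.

x(1) = 3/(3 + 2) = 3/5.
x(2) = 3/(3/5 + 2) = 15/13.
x(3) = 3/(15/13 + 2) = 39/41.

39/41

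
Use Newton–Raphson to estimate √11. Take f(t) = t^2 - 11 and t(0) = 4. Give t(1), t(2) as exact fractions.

t(1) = 27/8, t(2) = 1433/432

f'(t) = 2t.
f(4) = 5, f'(4) = 8, so t(1) = 4 - 5/8 = 27/8.
f(27/8) = 25/64, f'(27/8) = 27/4, so t(2) = (27/8) - (25/64)/(27/4) = 1433/432.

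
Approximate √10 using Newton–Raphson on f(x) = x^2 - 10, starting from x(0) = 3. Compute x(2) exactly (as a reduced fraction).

f'(x) = 2x.
f(3) = -1, f'(3) = 6, so x(1) = 3 - (-1)/6 = 19/6.
f(19/6) = 1/36, f'(19/6) = 19/3, so x(2) = (19/6) - (1/36)/(19/3) = 721/228.

721/228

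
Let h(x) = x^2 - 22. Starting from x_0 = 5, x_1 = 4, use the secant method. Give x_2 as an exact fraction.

14/3

h(5) = 3, h(4) = -6. x_2 = 4 - (-6)·(4 - 5)/((-6) - 3) = 14/3.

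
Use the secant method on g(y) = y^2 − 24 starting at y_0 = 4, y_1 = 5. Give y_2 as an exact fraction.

g(4) = −8, g(5) = 1. y_2 = 5 − 1·(5 − 4)/(1 − (−8)) = 44/9.

44/9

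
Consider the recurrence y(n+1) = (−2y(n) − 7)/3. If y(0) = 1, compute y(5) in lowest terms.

y(1) = (−2·1 − 7)/3 = −3.
y(2) = (−2·(−3) − 7)/3 = −1/3.
y(3) = (−2·(−1/3) − 7)/3 = −19/9.
y(4) = (−2·(−19/9) − 7)/3 = −25/27.
y(5) = (−2·(−25/27) − 7)/3 = −139/81.

−139/81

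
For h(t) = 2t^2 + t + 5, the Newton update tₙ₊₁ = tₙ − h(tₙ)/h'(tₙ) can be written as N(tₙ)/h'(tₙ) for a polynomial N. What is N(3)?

13

h'(t) = 4t + 1.
N(t) = t·h'(t) − h(t) = t·(4t + 1) − (2t^2 + t + 5) = 2t^2 − 5.
N(3) = 13.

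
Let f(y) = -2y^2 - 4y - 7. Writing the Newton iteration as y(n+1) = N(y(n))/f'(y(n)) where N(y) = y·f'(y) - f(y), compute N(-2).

-1

f'(y) = -4y - 4.
N(y) = y·f'(y) - f(y) = y·(-4y - 4) - (-2y^2 - 4y - 7) = -2y^2 + 7.
N(-2) = -1.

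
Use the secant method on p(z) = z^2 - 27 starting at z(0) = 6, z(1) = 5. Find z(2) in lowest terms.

p(6) = 9, p(5) = -2. z(2) = 5 - (-2)·(5 - 6)/((-2) - 9) = 57/11.

57/11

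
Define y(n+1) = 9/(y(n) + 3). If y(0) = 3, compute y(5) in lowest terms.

24/13

y(1) = 9/(3 + 3) = 3/2.
y(2) = 9/(3/2 + 3) = 2.
y(3) = 9/(2 + 3) = 9/5.
y(4) = 9/(9/5 + 3) = 15/8.
y(5) = 9/(15/8 + 3) = 24/13.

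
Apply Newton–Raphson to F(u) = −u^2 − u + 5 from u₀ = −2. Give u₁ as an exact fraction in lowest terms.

F'(u) = −2u − 1.
F(−2) = 3, F'(−2) = 3, so u₁ = (−2) − 3/3 = −3.

−3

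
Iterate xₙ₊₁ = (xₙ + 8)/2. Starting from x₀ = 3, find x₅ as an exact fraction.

251/32

x₁ = (3 + 8)/2 = 11/2.
x₂ = ((11/2) + 8)/2 = 27/4.
x₃ = ((27/4) + 8)/2 = 59/8.
x₄ = ((59/8) + 8)/2 = 123/16.
x₅ = ((123/16) + 8)/2 = 251/32.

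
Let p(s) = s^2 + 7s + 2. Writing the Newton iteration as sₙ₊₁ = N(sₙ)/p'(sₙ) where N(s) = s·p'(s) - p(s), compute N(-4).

p'(s) = 2s + 7.
N(s) = s·p'(s) - p(s) = s·(2s + 7) - (s^2 + 7s + 2) = s^2 - 2.
N(-4) = 14.

14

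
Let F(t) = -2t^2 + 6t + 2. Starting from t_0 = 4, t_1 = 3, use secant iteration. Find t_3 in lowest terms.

F(4) = -6, F(3) = 2. t_2 = 3 - 2·(3 - 4)/(2 - (-6)) = 13/4.
F(3) = 2, F(13/4) = 3/8. t_3 = (13/4) - (3/8)·((13/4) - 3)/((3/8) - 2) = 43/13.

43/13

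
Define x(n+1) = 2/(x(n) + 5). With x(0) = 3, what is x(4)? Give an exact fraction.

226/607

x(1) = 2/(3 + 5) = 1/4.
x(2) = 2/(1/4 + 5) = 8/21.
x(3) = 2/(8/21 + 5) = 42/113.
x(4) = 2/(42/113 + 5) = 226/607.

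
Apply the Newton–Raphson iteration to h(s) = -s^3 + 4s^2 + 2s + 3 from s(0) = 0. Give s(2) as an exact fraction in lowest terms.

h'(s) = -3s^2 + 8s + 2.
h(0) = 3, h'(0) = 2, so s(1) = 0 - 3/2 = -3/2.
h(-3/2) = 99/8, h'(-3/2) = -67/4, so s(2) = (-3/2) - (99/8)/(-67/4) = -51/67.

-51/67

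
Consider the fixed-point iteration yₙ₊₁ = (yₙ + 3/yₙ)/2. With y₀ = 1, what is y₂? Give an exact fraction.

7/4

y₁ = (1 + 3/1)/2 = 2.
y₂ = (2 + 3/2)/2 = 7/4.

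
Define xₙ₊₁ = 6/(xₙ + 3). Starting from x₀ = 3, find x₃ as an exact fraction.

x₁ = 6/(3 + 3) = 1.
x₂ = 6/(1 + 3) = 3/2.
x₃ = 6/(3/2 + 3) = 4/3.

4/3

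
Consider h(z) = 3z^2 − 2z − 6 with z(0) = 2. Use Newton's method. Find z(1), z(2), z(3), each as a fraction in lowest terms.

h'(z) = 6z − 2.
h(2) = 2, h'(2) = 10, so z(1) = 2 − 2/10 = 9/5.
h(9/5) = 3/25, h'(9/5) = 44/5, so z(2) = (9/5) − (3/25)/(44/5) = 393/220.
h(393/220) = 27/48400, h'(393/220) = 959/110, so z(3) = (393/220) − (27/48400)/(959/110) = 753747/421960.

z(1) = 9/5, z(2) = 393/220, z(3) = 753747/421960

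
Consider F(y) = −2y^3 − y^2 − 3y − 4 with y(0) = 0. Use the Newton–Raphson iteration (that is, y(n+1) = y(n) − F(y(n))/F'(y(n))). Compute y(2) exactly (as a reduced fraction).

F'(y) = −6y^2 − 2y − 3.
F(0) = −4, F'(0) = −3, so y(1) = 0 − (−4)/(−3) = −4/3.
F(−4/3) = 80/27, F'(−4/3) = −11, so y(2) = (−4/3) − (80/27)/(−11) = −316/297.

−316/297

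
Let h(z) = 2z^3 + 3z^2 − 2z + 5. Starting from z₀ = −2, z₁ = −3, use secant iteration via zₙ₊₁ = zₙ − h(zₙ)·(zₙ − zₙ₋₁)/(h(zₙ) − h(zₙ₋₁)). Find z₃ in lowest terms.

−12171/5233

h(−2) = 5, h(−3) = −16. z₂ = (−3) − (−16)·((−3) − (−2))/((−16) − 5) = −47/21.
h(−3) = −16, h(−47/21) = 19280/9261. z₃ = (−47/21) − (19280/9261)·((−47/21) − (−3))/((19280/9261) − (−16)) = −12171/5233.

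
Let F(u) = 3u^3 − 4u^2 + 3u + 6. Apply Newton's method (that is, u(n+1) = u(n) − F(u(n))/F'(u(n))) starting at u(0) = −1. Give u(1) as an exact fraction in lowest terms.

F'(u) = 9u^2 − 8u + 3.
F(−1) = −4, F'(−1) = 20, so u(1) = (−1) − (−4)/20 = −4/5.

−4/5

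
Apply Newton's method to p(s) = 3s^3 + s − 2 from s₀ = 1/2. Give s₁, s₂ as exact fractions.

p'(s) = 9s^2 + 1.
p(1/2) = −9/8, p'(1/2) = 13/4, so s₁ = (1/2) − (−9/8)/(13/4) = 11/13.
p(11/13) = 1458/2197, p'(11/13) = 1258/169, so s₂ = (11/13) − (1458/2197)/(1258/169) = 6190/8177.

s₁ = 11/13, s₂ = 6190/8177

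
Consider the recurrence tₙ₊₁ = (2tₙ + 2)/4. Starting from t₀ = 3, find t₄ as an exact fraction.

9/8

t₁ = (2·3 + 2)/4 = 2.
t₂ = (2·2 + 2)/4 = 3/2.
t₃ = (2·(3/2) + 2)/4 = 5/4.
t₄ = (2·(5/4) + 2)/4 = 9/8.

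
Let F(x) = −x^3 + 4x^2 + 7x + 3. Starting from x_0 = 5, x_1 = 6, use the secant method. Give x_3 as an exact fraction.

379254/70409

F(5) = 13, F(6) = −27. x_2 = 6 − (−27)·(6 − 5)/((−27) − 13) = 213/40.
F(6) = −27, F(213/40) = 173043/64000. x_3 = (213/40) − (173043/64000)·((213/40) − 6)/((173043/64000) − (−27)) = 379254/70409.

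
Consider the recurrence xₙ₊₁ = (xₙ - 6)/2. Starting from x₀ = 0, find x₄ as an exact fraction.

-45/8

x₁ = (0 - 6)/2 = -3.
x₂ = ((-3) - 6)/2 = -9/2.
x₃ = ((-9/2) - 6)/2 = -21/4.
x₄ = ((-21/4) - 6)/2 = -45/8.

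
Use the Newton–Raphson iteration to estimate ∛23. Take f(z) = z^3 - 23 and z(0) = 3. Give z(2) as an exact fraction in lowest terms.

1365775/480249

f'(z) = 3z^2.
f(3) = 4, f'(3) = 27, so z(1) = 3 - 4/27 = 77/27.
f(77/27) = 3824/19683, f'(77/27) = 5929/243, so z(2) = (77/27) - (3824/19683)/(5929/243) = 1365775/480249.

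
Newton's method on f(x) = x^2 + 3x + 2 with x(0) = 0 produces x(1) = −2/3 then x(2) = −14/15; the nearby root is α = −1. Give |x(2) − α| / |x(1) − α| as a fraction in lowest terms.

x(1) − α = −2/3 − (−1) = −2/3 + 1 = 1/3, so |x(1) − α| = 1/3.
x(2) − α = −14/15 − (−1) = −14/15 + 1 = 1/15, so |x(2) − α| = 1/15.
Ratio = (1/15) / (1/3) = 1/5.

1/5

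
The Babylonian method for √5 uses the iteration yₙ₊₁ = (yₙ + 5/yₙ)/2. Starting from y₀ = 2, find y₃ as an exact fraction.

y₁ = (2 + 5/2)/2 = 9/4.
y₂ = (9/4 + 5/(9/4))/2 = 161/72.
y₃ = (161/72 + 5/(161/72))/2 = 51841/23184.

51841/23184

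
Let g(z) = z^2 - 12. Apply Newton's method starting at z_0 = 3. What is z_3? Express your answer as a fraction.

18817/5432

g'(z) = 2z.
g(3) = -3, g'(3) = 6, so z_1 = 3 - (-3)/6 = 7/2.
g(7/2) = 1/4, g'(7/2) = 7, so z_2 = (7/2) - (1/4)/7 = 97/28.
g(97/28) = 1/784, g'(97/28) = 97/14, so z_3 = (97/28) - (1/784)/(97/14) = 18817/5432.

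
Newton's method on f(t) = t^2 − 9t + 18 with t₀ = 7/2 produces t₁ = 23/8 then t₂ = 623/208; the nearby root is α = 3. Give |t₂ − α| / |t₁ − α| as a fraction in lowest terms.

t₁ − α = 23/8 − 3 = −1/8, so |t₁ − α| = 1/8.
t₂ − α = 623/208 − 3 = −1/208, so |t₂ − α| = 1/208.
Ratio = (1/208) / (1/8) = 1/26.

1/26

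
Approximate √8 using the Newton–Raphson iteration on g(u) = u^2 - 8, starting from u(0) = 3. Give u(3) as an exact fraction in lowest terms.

665857/235416

g'(u) = 2u.
g(3) = 1, g'(3) = 6, so u(1) = 3 - 1/6 = 17/6.
g(17/6) = 1/36, g'(17/6) = 17/3, so u(2) = (17/6) - (1/36)/(17/3) = 577/204.
g(577/204) = 1/41616, g'(577/204) = 577/102, so u(3) = (577/204) - (1/41616)/(577/102) = 665857/235416.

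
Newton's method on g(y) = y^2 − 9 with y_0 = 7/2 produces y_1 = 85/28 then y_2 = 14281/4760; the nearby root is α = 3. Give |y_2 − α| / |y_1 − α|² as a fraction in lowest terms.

y_1 − α = 85/28 − 3 = 1/28, so |y_1 − α| = 1/28.
y_2 − α = 14281/4760 − 3 = 1/4760, so |y_2 − α| = 1/4760.
|y_1 − α|² = 1/784.
Ratio = (1/4760) / (1/784) = 14/85.

14/85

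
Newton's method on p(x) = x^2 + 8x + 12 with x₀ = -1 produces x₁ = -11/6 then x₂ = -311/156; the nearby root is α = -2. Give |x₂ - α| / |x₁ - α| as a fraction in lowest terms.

1/26

x₁ - α = -11/6 - (-2) = -11/6 + 2 = 1/6, so |x₁ - α| = 1/6.
x₂ - α = -311/156 - (-2) = -311/156 + 2 = 1/156, so |x₂ - α| = 1/156.
Ratio = (1/156) / (1/6) = 1/26.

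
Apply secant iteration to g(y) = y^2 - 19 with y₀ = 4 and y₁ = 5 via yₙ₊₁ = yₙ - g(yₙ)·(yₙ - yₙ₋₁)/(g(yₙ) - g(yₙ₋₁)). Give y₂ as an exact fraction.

g(4) = -3, g(5) = 6. y₂ = 5 - 6·(5 - 4)/(6 - (-3)) = 13/3.

13/3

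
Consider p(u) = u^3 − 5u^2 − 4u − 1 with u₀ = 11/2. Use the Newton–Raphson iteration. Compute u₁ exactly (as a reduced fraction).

p'(u) = 3u^2 − 10u − 4.
p(11/2) = −63/8, p'(11/2) = 127/4, so u₁ = (11/2) − (−63/8)/(127/4) = 730/127.

730/127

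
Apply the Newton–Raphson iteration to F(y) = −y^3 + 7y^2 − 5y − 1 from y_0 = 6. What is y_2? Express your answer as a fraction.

823661/133661

F'(y) = −3y^2 + 14y − 5.
F(6) = 5, F'(6) = −29, so y_1 = 6 − 5/(−29) = 179/29.
F(179/29) = −8100/24389, F'(179/29) = −27654/841, so y_2 = (179/29) − (−8100/24389)/(−27654/841) = 823661/133661.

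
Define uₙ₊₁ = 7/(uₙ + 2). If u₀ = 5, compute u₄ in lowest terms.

u₁ = 7/(5 + 2) = 1.
u₂ = 7/(1 + 2) = 7/3.
u₃ = 7/(7/3 + 2) = 21/13.
u₄ = 7/(21/13 + 2) = 91/47.

91/47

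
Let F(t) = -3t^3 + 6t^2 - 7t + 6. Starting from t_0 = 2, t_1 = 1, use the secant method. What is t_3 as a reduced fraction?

84/59

F(2) = -8, F(1) = 2. t_2 = 1 - 2·(1 - 2)/(2 - (-8)) = 6/5.
F(1) = 2, F(6/5) = 132/125. t_3 = (6/5) - (132/125)·((6/5) - 1)/((132/125) - 2) = 84/59.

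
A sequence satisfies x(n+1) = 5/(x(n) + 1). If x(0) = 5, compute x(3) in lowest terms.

55/41

x(1) = 5/(5 + 1) = 5/6.
x(2) = 5/(5/6 + 1) = 30/11.
x(3) = 5/(30/11 + 1) = 55/41.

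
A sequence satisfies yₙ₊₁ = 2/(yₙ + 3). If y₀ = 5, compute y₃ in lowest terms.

y₁ = 2/(5 + 3) = 1/4.
y₂ = 2/(1/4 + 3) = 8/13.
y₃ = 2/(8/13 + 3) = 26/47.

26/47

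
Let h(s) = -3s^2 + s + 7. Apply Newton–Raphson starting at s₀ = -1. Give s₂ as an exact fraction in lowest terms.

h'(s) = -6s + 1.
h(-1) = 3, h'(-1) = 7, so s₁ = (-1) - 3/7 = -10/7.
h(-10/7) = -27/49, h'(-10/7) = 67/7, so s₂ = (-10/7) - (-27/49)/(67/7) = -643/469.

-643/469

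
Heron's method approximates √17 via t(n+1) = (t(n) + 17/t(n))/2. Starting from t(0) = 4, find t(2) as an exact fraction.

2177/528

t(1) = (4 + 17/4)/2 = 33/8.
t(2) = (33/8 + 17/(33/8))/2 = 2177/528.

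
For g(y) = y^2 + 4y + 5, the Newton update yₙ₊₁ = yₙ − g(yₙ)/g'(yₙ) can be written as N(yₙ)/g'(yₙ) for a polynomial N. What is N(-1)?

g'(y) = 2y + 4.
N(y) = y·g'(y) − g(y) = y·(2y + 4) − (y^2 + 4y + 5) = y^2 − 5.
N(-1) = −4.

−4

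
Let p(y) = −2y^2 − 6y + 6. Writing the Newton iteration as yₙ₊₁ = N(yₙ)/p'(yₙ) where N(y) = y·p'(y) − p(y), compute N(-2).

p'(y) = −4y − 6.
N(y) = y·p'(y) − p(y) = y·(−4y − 6) − (−2y^2 − 6y + 6) = −2y^2 − 6.
N(-2) = −14.

−14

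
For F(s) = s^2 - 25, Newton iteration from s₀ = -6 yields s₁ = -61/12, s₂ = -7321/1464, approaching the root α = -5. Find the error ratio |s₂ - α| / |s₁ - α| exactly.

s₁ - α = -61/12 - (-5) = -61/12 + 5 = -1/12, so |s₁ - α| = 1/12.
s₂ - α = -7321/1464 - (-5) = -7321/1464 + 5 = -1/1464, so |s₂ - α| = 1/1464.
Ratio = (1/1464) / (1/12) = 1/122.

1/122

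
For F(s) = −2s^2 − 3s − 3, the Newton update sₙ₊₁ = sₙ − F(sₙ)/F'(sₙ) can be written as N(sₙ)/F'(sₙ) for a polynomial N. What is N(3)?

−15

F'(s) = −4s − 3.
N(s) = s·F'(s) − F(s) = s·(−4s − 3) − (−2s^2 − 3s − 3) = −2s^2 + 3.
N(3) = −15.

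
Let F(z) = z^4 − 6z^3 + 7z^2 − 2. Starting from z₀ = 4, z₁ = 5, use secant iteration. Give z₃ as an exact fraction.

9524/2171

F(4) = −18, F(5) = 48. z₂ = 5 − 48·(5 − 4)/(48 − (−18)) = 47/11.
F(5) = 48, F(47/11) = −130896/14641. z₃ = (47/11) − (−130896/14641)·((47/11) − 5)/((−130896/14641) − 48) = 9524/2171.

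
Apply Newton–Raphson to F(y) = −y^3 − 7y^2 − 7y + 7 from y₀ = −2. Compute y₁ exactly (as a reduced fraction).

−19/9

F'(y) = −3y^2 − 14y − 7.
F(−2) = 1, F'(−2) = 9, so y₁ = (−2) − 1/9 = −19/9.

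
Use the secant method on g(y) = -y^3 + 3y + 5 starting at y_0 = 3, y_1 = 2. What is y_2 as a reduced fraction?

35/16

g(3) = -13, g(2) = 3. y_2 = 2 - 3·(2 - 3)/(3 - (-13)) = 35/16.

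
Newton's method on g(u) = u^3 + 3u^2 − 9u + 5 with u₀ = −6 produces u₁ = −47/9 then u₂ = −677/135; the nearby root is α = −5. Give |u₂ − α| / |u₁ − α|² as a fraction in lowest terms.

3/10

u₁ − α = −47/9 − (−5) = −47/9 + 5 = −2/9, so |u₁ − α| = 2/9.
u₂ − α = −677/135 − (−5) = −677/135 + 5 = −2/135, so |u₂ − α| = 2/135.
|u₁ − α|² = 4/81.
Ratio = (2/135) / (4/81) = 3/10.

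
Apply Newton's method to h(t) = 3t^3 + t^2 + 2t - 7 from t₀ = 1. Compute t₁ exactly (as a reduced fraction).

14/13

h'(t) = 9t^2 + 2t + 2.
h(1) = -1, h'(1) = 13, so t₁ = 1 - (-1)/13 = 14/13.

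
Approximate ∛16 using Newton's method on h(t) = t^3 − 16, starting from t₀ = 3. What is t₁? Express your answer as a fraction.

70/27

h'(t) = 3t^2.
h(3) = 11, h'(3) = 27, so t₁ = 3 − 11/27 = 70/27.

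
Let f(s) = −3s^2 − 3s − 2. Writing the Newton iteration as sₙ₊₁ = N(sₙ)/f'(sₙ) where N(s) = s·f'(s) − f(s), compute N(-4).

−46

f'(s) = −6s − 3.
N(s) = s·f'(s) − f(s) = s·(−6s − 3) − (−3s^2 − 3s − 2) = −3s^2 + 2.
N(-4) = −46.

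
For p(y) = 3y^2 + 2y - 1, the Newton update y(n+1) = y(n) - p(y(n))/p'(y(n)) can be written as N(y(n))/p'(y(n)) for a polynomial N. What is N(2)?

p'(y) = 6y + 2.
N(y) = y·p'(y) - p(y) = y·(6y + 2) - (3y^2 + 2y - 1) = 3y^2 + 1.
N(2) = 13.

13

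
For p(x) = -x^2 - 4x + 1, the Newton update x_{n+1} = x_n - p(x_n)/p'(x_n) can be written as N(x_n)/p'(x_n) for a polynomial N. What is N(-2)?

p'(x) = -2x - 4.
N(x) = x·p'(x) - p(x) = x·(-2x - 4) - (-x^2 - 4x + 1) = -x^2 - 1.
N(-2) = -5.

-5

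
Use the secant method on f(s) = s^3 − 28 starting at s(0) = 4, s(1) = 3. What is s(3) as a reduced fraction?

f(4) = 36, f(3) = −1. s(2) = 3 − (−1)·(3 − 4)/((−1) − 36) = 112/37.
f(3) = −1, f(112/37) = −13356/50653. s(3) = (112/37) − (−13356/50653)·((112/37) − 3)/((−13356/50653) − (−1)) = 113260/37297.

113260/37297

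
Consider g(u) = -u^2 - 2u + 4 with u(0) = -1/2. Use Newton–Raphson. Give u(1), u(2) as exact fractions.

g'(u) = -2u - 2.
g(-1/2) = 19/4, g'(-1/2) = -1, so u(1) = (-1/2) - (19/4)/(-1) = 17/4.
g(17/4) = -361/16, g'(17/4) = -21/2, so u(2) = (17/4) - (-361/16)/(-21/2) = 353/168.

u(1) = 17/4, u(2) = 353/168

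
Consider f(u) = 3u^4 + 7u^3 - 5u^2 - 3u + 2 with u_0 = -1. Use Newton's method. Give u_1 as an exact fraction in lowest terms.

-3/4

f'(u) = 12u^3 + 21u^2 - 10u - 3.
f(-1) = -4, f'(-1) = 16, so u_1 = (-1) - (-4)/16 = -3/4.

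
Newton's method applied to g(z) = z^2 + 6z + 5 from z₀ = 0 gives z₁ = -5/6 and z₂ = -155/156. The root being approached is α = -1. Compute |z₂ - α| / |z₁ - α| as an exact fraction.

z₁ - α = -5/6 - (-1) = -5/6 + 1 = 1/6, so |z₁ - α| = 1/6.
z₂ - α = -155/156 - (-1) = -155/156 + 1 = 1/156, so |z₂ - α| = 1/156.
Ratio = (1/156) / (1/6) = 1/26.

1/26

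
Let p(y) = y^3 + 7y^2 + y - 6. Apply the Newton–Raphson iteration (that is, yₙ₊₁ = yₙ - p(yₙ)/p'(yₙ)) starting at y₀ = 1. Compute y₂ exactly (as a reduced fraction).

p'(y) = 3y^2 + 14y + 1.
p(1) = 3, p'(1) = 18, so y₁ = 1 - 3/18 = 5/6.
p(5/6) = 59/216, p'(5/6) = 59/4, so y₂ = (5/6) - (59/216)/(59/4) = 22/27.

22/27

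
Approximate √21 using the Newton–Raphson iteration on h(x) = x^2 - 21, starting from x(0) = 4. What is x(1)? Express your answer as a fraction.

h'(x) = 2x.
h(4) = -5, h'(4) = 8, so x(1) = 4 - (-5)/8 = 37/8.

37/8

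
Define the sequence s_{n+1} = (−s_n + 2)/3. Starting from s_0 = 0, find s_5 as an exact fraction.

s_1 = (−0 + 2)/3 = 2/3.
s_2 = (−(2/3) + 2)/3 = 4/9.
s_3 = (−(4/9) + 2)/3 = 14/27.
s_4 = (−(14/27) + 2)/3 = 40/81.
s_5 = (−(40/81) + 2)/3 = 122/243.

122/243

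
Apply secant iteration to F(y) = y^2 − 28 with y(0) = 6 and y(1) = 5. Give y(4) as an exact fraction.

F(6) = 8, F(5) = −3. y(2) = 5 − (−3)·(5 − 6)/((−3) − 8) = 58/11.
F(5) = −3, F(58/11) = −24/121. y(3) = (58/11) − (−24/121)·((58/11) − 5)/((−24/121) − (−3)) = 598/113.
F(58/11) = −24/121, F(598/113) = 72/12769. y(4) = (598/113) − (72/12769)·((598/113) − (58/11))/((72/12769) − (−24/121)) = 17372/3283.

17372/3283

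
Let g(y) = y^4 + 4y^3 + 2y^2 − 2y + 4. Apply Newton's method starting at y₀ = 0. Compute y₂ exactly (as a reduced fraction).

58/43

g'(y) = 4y^3 + 12y^2 + 4y − 2.
g(0) = 4, g'(0) = −2, so y₁ = 0 − 4/(−2) = 2.
g(2) = 56, g'(2) = 86, so y₂ = 2 − 56/86 = 58/43.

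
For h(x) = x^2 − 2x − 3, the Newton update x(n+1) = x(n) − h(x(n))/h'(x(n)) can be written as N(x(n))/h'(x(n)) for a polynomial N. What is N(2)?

h'(x) = 2x − 2.
N(x) = x·h'(x) − h(x) = x·(2x − 2) − (x^2 − 2x − 3) = x^2 + 3.
N(2) = 7.

7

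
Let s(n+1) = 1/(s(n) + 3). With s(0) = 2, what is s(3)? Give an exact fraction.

16/53

s(1) = 1/(2 + 3) = 1/5.
s(2) = 1/(1/5 + 3) = 5/16.
s(3) = 1/(5/16 + 3) = 16/53.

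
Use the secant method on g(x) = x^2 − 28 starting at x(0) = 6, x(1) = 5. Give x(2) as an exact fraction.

58/11

g(6) = 8, g(5) = −3. x(2) = 5 − (−3)·(5 − 6)/((−3) − 8) = 58/11.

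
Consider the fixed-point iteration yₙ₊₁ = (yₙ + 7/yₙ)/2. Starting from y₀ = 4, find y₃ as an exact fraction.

1902497/719072

y₁ = (4 + 7/4)/2 = 23/8.
y₂ = (23/8 + 7/(23/8))/2 = 977/368.
y₃ = (977/368 + 7/(977/368))/2 = 1902497/719072.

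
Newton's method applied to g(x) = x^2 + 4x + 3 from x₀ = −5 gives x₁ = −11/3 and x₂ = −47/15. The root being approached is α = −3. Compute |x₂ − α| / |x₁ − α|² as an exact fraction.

x₁ − α = −11/3 − (−3) = −11/3 + 3 = −2/3, so |x₁ − α| = 2/3.
x₂ − α = −47/15 − (−3) = −47/15 + 3 = −2/15, so |x₂ − α| = 2/15.
|x₁ − α|² = 4/9.
Ratio = (2/15) / (4/9) = 3/10.

3/10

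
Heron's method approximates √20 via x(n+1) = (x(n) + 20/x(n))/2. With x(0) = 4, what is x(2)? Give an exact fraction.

x(1) = (4 + 20/4)/2 = 9/2.
x(2) = (9/2 + 20/(9/2))/2 = 161/36.

161/36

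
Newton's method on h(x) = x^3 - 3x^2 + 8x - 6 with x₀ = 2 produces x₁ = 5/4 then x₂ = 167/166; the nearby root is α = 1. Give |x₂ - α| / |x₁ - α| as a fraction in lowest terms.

x₁ - α = 5/4 - 1 = 1/4, so |x₁ - α| = 1/4.
x₂ - α = 167/166 - 1 = 1/166, so |x₂ - α| = 1/166.
Ratio = (1/166) / (1/4) = 2/83.

2/83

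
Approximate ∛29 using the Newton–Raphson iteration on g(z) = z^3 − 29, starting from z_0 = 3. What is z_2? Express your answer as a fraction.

1714381/558009

g'(z) = 3z^2.
g(3) = −2, g'(3) = 27, so z_1 = 3 − (−2)/27 = 83/27.
g(83/27) = 980/19683, g'(83/27) = 6889/243, so z_2 = (83/27) − (980/19683)/(6889/243) = 1714381/558009.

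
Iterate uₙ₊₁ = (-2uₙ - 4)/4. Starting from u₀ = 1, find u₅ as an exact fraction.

-23/32

u₁ = (-2·1 - 4)/4 = -3/2.
u₂ = (-2·(-3/2) - 4)/4 = -1/4.
u₃ = (-2·(-1/4) - 4)/4 = -7/8.
u₄ = (-2·(-7/8) - 4)/4 = -9/16.
u₅ = (-2·(-9/16) - 4)/4 = -23/32.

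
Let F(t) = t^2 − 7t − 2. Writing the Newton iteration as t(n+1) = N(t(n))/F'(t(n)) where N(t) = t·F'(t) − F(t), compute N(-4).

F'(t) = 2t − 7.
N(t) = t·F'(t) − F(t) = t·(2t − 7) − (t^2 − 7t − 2) = t^2 + 2.
N(-4) = 18.

18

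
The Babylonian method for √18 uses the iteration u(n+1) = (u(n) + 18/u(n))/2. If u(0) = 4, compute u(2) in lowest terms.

u(1) = (4 + 18/4)/2 = 17/4.
u(2) = (17/4 + 18/(17/4))/2 = 577/136.

577/136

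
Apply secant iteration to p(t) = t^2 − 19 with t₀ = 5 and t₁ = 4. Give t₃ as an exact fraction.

109/25

p(5) = 6, p(4) = −3. t₂ = 4 − (−3)·(4 − 5)/((−3) − 6) = 13/3.
p(4) = −3, p(13/3) = −2/9. t₃ = (13/3) − (−2/9)·((13/3) − 4)/((−2/9) − (−3)) = 109/25.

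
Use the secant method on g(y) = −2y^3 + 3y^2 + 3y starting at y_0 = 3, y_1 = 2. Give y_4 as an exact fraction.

3319407/1519166

g(3) = −18, g(2) = 2. y_2 = 2 − 2·(2 − 3)/(2 − (−18)) = 21/10.
g(2) = 2, g(21/10) = 126/125. y_3 = (21/10) − (126/125)·((21/10) − 2)/((126/125) − 2) = 273/124.
g(21/10) = 126/125, g(273/124) = −187551/953312. y_4 = (273/124) − (−187551/953312)·((273/124) − (21/10))/((−187551/953312) − (126/125)) = 3319407/1519166.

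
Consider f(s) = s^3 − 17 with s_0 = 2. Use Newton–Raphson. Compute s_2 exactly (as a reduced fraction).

625/242

f'(s) = 3s^2.
f(2) = −9, f'(2) = 12, so s_1 = 2 − (−9)/12 = 11/4.
f(11/4) = 243/64, f'(11/4) = 363/16, so s_2 = (11/4) − (243/64)/(363/16) = 625/242.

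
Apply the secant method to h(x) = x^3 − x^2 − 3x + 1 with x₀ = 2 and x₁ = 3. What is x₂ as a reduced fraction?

23/11

h(2) = −1, h(3) = 10. x₂ = 3 − 10·(3 − 2)/(10 − (−1)) = 23/11.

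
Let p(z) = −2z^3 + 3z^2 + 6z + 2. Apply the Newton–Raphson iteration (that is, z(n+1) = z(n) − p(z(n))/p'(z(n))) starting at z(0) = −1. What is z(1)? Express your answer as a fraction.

−5/6

p'(z) = −6z^2 + 6z + 6.
p(−1) = 1, p'(−1) = −6, so z(1) = (−1) − 1/(−6) = −5/6.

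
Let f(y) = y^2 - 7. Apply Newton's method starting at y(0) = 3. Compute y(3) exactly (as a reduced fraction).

32257/12192

f'(y) = 2y.
f(3) = 2, f'(3) = 6, so y(1) = 3 - 2/6 = 8/3.
f(8/3) = 1/9, f'(8/3) = 16/3, so y(2) = (8/3) - (1/9)/(16/3) = 127/48.
f(127/48) = 1/2304, f'(127/48) = 127/24, so y(3) = (127/48) - (1/2304)/(127/24) = 32257/12192.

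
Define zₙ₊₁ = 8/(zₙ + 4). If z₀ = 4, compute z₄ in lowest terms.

z₁ = 8/(4 + 4) = 1.
z₂ = 8/(1 + 4) = 8/5.
z₃ = 8/(8/5 + 4) = 10/7.
z₄ = 8/(10/7 + 4) = 28/19.

28/19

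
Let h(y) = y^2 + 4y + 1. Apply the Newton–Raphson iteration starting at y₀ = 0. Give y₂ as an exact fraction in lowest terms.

-15/56

h'(y) = 2y + 4.
h(0) = 1, h'(0) = 4, so y₁ = 0 - 1/4 = -1/4.
h(-1/4) = 1/16, h'(-1/4) = 7/2, so y₂ = (-1/4) - (1/16)/(7/2) = -15/56.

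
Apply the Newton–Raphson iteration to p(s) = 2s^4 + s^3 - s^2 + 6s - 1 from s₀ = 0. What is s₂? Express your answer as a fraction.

213/1250

p'(s) = 8s^3 + 3s^2 - 2s + 6.
p(0) = -1, p'(0) = 6, so s₁ = 0 - (-1)/6 = 1/6.
p(1/6) = -7/324, p'(1/6) = 625/108, so s₂ = (1/6) - (-7/324)/(625/108) = 213/1250.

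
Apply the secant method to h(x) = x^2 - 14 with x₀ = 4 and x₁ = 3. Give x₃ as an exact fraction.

h(4) = 2, h(3) = -5. x₂ = 3 - (-5)·(3 - 4)/((-5) - 2) = 26/7.
h(3) = -5, h(26/7) = -10/49. x₃ = (26/7) - (-10/49)·((26/7) - 3)/((-10/49) - (-5)) = 176/47.

176/47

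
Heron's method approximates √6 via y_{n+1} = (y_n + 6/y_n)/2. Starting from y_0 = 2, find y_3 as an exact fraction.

y_1 = (2 + 6/2)/2 = 5/2.
y_2 = (5/2 + 6/(5/2))/2 = 49/20.
y_3 = (49/20 + 6/(49/20))/2 = 4801/1960.

4801/1960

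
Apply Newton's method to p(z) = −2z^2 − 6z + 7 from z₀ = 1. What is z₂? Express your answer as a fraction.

431/480

p'(z) = −4z − 6.
p(1) = −1, p'(1) = −10, so z₁ = 1 − (−1)/(−10) = 9/10.
p(9/10) = −1/50, p'(9/10) = −48/5, so z₂ = (9/10) − (−1/50)/(−48/5) = 431/480.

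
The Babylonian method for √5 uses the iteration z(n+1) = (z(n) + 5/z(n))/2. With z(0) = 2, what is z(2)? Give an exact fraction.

161/72

z(1) = (2 + 5/2)/2 = 9/4.
z(2) = (9/4 + 5/(9/4))/2 = 161/72.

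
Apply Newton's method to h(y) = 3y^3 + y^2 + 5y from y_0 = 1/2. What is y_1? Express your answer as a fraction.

4/33

h'(y) = 9y^2 + 2y + 5.
h(1/2) = 25/8, h'(1/2) = 33/4, so y_1 = (1/2) − (25/8)/(33/4) = 4/33.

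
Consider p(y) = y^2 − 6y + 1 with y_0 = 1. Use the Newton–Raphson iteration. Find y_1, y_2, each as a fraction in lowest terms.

p'(y) = 2y − 6.
p(1) = −4, p'(1) = −4, so y_1 = 1 − (−4)/(−4) = 0.
p(0) = 1, p'(0) = −6, so y_2 = 0 − 1/(−6) = 1/6.

y_1 = 0, y_2 = 1/6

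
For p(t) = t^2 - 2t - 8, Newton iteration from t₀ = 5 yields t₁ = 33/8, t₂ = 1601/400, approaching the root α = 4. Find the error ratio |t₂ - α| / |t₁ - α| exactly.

1/50

t₁ - α = 33/8 - 4 = 1/8, so |t₁ - α| = 1/8.
t₂ - α = 1601/400 - 4 = 1/400, so |t₂ - α| = 1/400.
Ratio = (1/400) / (1/8) = 1/50.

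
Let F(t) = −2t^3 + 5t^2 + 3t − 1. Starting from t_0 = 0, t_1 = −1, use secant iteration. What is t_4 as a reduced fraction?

−31679/27311

F(0) = −1, F(−1) = 3. t_2 = (−1) − 3·((−1) − 0)/(3 − (−1)) = −1/4.
F(−1) = 3, F(−1/4) = −45/32. t_3 = (−1/4) − (−45/32)·((−1/4) − (−1))/((−45/32) − 3) = −23/47.
F(−1/4) = −45/32, F(−23/47) = −107595/103823. t_4 = (−23/47) − (−107595/103823)·((−23/47) − (−1/4))/((−107595/103823) − (−45/32)) = −31679/27311.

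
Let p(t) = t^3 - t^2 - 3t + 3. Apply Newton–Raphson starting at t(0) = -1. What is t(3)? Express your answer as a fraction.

-1821/995

p'(t) = 3t^2 - 2t - 3.
p(-1) = 4, p'(-1) = 2, so t(1) = (-1) - 4/2 = -3.
p(-3) = -24, p'(-3) = 30, so t(2) = (-3) - (-24)/30 = -11/5.
p(-11/5) = -736/125, p'(-11/5) = 398/25, so t(3) = (-11/5) - (-736/125)/(398/25) = -1821/995.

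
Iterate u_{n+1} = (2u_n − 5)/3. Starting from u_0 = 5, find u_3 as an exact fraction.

−55/27

u_1 = (2·5 − 5)/3 = 5/3.
u_2 = (2·(5/3) − 5)/3 = −5/9.
u_3 = (2·(−5/9) − 5)/3 = −55/27.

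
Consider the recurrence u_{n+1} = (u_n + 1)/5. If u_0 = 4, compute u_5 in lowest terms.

157/625

u_1 = (4 + 1)/5 = 1.
u_2 = (1 + 1)/5 = 2/5.
u_3 = ((2/5) + 1)/5 = 7/25.
u_4 = ((7/25) + 1)/5 = 32/125.
u_5 = ((32/125) + 1)/5 = 157/625.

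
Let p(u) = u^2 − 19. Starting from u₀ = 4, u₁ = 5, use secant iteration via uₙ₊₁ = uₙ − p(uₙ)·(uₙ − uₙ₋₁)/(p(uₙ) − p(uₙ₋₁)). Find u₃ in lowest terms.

61/14

p(4) = −3, p(5) = 6. u₂ = 5 − 6·(5 − 4)/(6 − (−3)) = 13/3.
p(5) = 6, p(13/3) = −2/9. u₃ = (13/3) − (−2/9)·((13/3) − 5)/((−2/9) − 6) = 61/14.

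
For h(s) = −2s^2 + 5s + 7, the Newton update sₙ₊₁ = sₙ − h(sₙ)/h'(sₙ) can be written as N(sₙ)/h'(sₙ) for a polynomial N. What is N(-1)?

−9

h'(s) = −4s + 5.
N(s) = s·h'(s) − h(s) = s·(−4s + 5) − (−2s^2 + 5s + 7) = −2s^2 − 7.
N(-1) = −9.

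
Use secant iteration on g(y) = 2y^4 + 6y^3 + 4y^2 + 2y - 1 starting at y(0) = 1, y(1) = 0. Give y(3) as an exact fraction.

g(1) = 13, g(0) = -1. y(2) = 0 - (-1)·(0 - 1)/((-1) - 13) = 1/14.
g(0) = -1, g(1/14) = -16029/19208. y(3) = (1/14) - (-16029/19208)·((1/14) - 0)/((-16029/19208) - (-1)) = 1372/3179.

1372/3179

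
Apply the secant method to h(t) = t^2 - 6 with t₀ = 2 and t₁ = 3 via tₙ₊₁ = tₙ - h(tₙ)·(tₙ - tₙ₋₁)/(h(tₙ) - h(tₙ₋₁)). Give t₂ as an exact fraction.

12/5

h(2) = -2, h(3) = 3. t₂ = 3 - 3·(3 - 2)/(3 - (-2)) = 12/5.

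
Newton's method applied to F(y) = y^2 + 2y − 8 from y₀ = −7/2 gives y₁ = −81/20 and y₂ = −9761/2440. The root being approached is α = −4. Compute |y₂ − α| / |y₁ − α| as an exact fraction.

y₁ − α = −81/20 − (−4) = −81/20 + 4 = −1/20, so |y₁ − α| = 1/20.
y₂ − α = −9761/2440 − (−4) = −9761/2440 + 4 = −1/2440, so |y₂ − α| = 1/2440.
Ratio = (1/2440) / (1/20) = 1/122.

1/122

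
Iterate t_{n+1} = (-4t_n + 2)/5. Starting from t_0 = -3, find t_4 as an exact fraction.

t_1 = (-4·(-3) + 2)/5 = 14/5.
t_2 = (-4·(14/5) + 2)/5 = -46/25.
t_3 = (-4·(-46/25) + 2)/5 = 234/125.
t_4 = (-4·(234/125) + 2)/5 = -686/625.

-686/625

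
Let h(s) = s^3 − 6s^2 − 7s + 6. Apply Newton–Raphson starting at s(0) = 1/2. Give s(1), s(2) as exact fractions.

h'(s) = 3s^2 − 12s − 7.
h(1/2) = 9/8, h'(1/2) = −49/4, so s(1) = (1/2) − (9/8)/(−49/4) = 29/49.
h(29/49) = −4374/117649, h'(29/49) = −31336/2401, so s(2) = (29/49) − (−4374/117649)/(−31336/2401) = 452185/767732.

s(1) = 29/49, s(2) = 452185/767732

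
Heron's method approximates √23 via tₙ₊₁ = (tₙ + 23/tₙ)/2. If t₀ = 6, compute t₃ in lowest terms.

92261137/19237776

t₁ = (6 + 23/6)/2 = 59/12.
t₂ = (59/12 + 23/(59/12))/2 = 6793/1416.
t₃ = (6793/1416 + 23/(6793/1416))/2 = 92261137/19237776.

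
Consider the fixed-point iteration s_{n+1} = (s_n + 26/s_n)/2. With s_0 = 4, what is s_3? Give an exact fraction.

s_1 = (4 + 26/4)/2 = 21/4.
s_2 = (21/4 + 26/(21/4))/2 = 857/168.
s_3 = (857/168 + 26/(857/168))/2 = 1468273/287952.

1468273/287952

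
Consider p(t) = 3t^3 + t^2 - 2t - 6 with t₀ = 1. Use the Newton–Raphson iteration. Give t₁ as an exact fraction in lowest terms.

13/9

p'(t) = 9t^2 + 2t - 2.
p(1) = -4, p'(1) = 9, so t₁ = 1 - (-4)/9 = 13/9.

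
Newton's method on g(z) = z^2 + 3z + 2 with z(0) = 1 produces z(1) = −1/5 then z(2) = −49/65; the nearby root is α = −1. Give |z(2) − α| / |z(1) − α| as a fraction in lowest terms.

4/13

z(1) − α = −1/5 − (−1) = −1/5 + 1 = 4/5, so |z(1) − α| = 4/5.
z(2) − α = −49/65 − (−1) = −49/65 + 1 = 16/65, so |z(2) − α| = 16/65.
Ratio = (16/65) / (4/5) = 4/13.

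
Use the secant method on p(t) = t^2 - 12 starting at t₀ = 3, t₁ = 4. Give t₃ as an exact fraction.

p(3) = -3, p(4) = 4. t₂ = 4 - 4·(4 - 3)/(4 - (-3)) = 24/7.
p(4) = 4, p(24/7) = -12/49. t₃ = (24/7) - (-12/49)·((24/7) - 4)/((-12/49) - 4) = 45/13.

45/13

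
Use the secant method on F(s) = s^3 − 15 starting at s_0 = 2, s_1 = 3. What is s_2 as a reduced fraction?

F(2) = −7, F(3) = 12. s_2 = 3 − 12·(3 − 2)/(12 − (−7)) = 45/19.

45/19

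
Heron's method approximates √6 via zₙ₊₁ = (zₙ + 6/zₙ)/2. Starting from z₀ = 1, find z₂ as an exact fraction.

z₁ = (1 + 6/1)/2 = 7/2.
z₂ = (7/2 + 6/(7/2))/2 = 73/28.

73/28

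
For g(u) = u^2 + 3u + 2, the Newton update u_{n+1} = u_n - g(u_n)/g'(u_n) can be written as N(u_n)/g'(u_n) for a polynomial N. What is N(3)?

7

g'(u) = 2u + 3.
N(u) = u·g'(u) - g(u) = u·(2u + 3) - (u^2 + 3u + 2) = u^2 - 2.
N(3) = 7.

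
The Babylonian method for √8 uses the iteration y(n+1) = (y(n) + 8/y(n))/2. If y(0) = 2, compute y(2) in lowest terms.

17/6

y(1) = (2 + 8/2)/2 = 3.
y(2) = (3 + 8/3)/2 = 17/6.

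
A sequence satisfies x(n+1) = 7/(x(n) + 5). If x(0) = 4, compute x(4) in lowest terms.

2261/1979

x(1) = 7/(4 + 5) = 7/9.
x(2) = 7/(7/9 + 5) = 63/52.
x(3) = 7/(63/52 + 5) = 364/323.
x(4) = 7/(364/323 + 5) = 2261/1979.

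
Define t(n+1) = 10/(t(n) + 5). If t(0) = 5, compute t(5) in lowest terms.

26/17

t(1) = 10/(5 + 5) = 1.
t(2) = 10/(1 + 5) = 5/3.
t(3) = 10/(5/3 + 5) = 3/2.
t(4) = 10/(3/2 + 5) = 20/13.
t(5) = 10/(20/13 + 5) = 26/17.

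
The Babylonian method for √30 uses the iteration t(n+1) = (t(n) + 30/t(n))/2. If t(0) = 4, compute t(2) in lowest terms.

t(1) = (4 + 30/4)/2 = 23/4.
t(2) = (23/4 + 30/(23/4))/2 = 1009/184.

1009/184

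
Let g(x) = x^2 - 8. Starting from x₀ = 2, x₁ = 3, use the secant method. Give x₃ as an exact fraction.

82/29

g(2) = -4, g(3) = 1. x₂ = 3 - 1·(3 - 2)/(1 - (-4)) = 14/5.
g(3) = 1, g(14/5) = -4/25. x₃ = (14/5) - (-4/25)·((14/5) - 3)/((-4/25) - 1) = 82/29.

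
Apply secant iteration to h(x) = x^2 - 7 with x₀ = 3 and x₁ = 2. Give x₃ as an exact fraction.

61/23

h(3) = 2, h(2) = -3. x₂ = 2 - (-3)·(2 - 3)/((-3) - 2) = 13/5.
h(2) = -3, h(13/5) = -6/25. x₃ = (13/5) - (-6/25)·((13/5) - 2)/((-6/25) - (-3)) = 61/23.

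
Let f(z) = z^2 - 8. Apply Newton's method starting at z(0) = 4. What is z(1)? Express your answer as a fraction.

f'(z) = 2z.
f(4) = 8, f'(4) = 8, so z(1) = 4 - 8/8 = 3.

3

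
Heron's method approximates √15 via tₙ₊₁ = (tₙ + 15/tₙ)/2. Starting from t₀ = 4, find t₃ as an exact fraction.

t₁ = (4 + 15/4)/2 = 31/8.
t₂ = (31/8 + 15/(31/8))/2 = 1921/496.
t₃ = (1921/496 + 15/(1921/496))/2 = 7380481/1905632.

7380481/1905632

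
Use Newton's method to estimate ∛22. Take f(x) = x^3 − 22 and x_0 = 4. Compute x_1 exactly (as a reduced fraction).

f'(x) = 3x^2.
f(4) = 42, f'(4) = 48, so x_1 = 4 − 42/48 = 25/8.

25/8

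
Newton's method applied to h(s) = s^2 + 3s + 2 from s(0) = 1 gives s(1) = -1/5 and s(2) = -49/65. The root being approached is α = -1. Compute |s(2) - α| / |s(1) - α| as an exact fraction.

s(1) - α = -1/5 - (-1) = -1/5 + 1 = 4/5, so |s(1) - α| = 4/5.
s(2) - α = -49/65 - (-1) = -49/65 + 1 = 16/65, so |s(2) - α| = 16/65.
Ratio = (16/65) / (4/5) = 4/13.

4/13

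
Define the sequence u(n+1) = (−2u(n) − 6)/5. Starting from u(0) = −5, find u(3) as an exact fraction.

−74/125

u(1) = (−2·(−5) − 6)/5 = 4/5.
u(2) = (−2·(4/5) − 6)/5 = −38/25.
u(3) = (−2·(−38/25) − 6)/5 = −74/125.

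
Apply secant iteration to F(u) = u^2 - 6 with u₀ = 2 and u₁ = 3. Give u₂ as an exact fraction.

F(2) = -2, F(3) = 3. u₂ = 3 - 3·(3 - 2)/(3 - (-2)) = 12/5.

12/5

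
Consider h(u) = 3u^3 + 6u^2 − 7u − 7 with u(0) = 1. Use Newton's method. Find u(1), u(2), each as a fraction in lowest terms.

u(1) = 19/14, u(2) = 45343/35483

h'(u) = 9u^2 + 12u − 7.
h(1) = −5, h'(1) = 14, so u(1) = 1 − (−5)/14 = 19/14.
h(19/14) = 5625/2744, h'(19/14) = 5069/196, so u(2) = (19/14) − (5625/2744)/(5069/196) = 45343/35483.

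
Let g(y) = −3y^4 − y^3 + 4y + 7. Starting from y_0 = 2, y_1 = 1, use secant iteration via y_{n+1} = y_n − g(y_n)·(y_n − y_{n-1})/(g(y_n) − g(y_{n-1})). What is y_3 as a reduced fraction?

786983/528935

g(2) = −41, g(1) = 7. y_2 = 1 − 7·(1 − 2)/(7 − (−41)) = 55/48.
g(1) = 7, g(55/48) = 8683759/1769472. y_3 = (55/48) − (8683759/1769472)·((55/48) − 1)/((8683759/1769472) − 7) = 786983/528935.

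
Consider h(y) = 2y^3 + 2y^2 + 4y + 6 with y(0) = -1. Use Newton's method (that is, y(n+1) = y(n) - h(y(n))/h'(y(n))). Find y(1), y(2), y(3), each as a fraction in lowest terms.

h'(y) = 6y^2 + 4y + 4.
h(-1) = 2, h'(-1) = 6, so y(1) = (-1) - 2/6 = -4/3.
h(-4/3) = -14/27, h'(-4/3) = 28/3, so y(2) = (-4/3) - (-14/27)/(28/3) = -23/18.
h(-23/18) = -53/2916, h'(-23/18) = 469/54, so y(3) = (-23/18) - (-53/2916)/(469/54) = -16154/12663.

y(1) = -4/3, y(2) = -23/18, y(3) = -16154/12663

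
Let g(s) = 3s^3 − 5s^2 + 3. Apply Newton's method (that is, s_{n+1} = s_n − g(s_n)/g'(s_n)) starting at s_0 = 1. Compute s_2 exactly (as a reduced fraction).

25/16

g'(s) = 9s^2 − 10s.
g(1) = 1, g'(1) = −1, so s_1 = 1 − 1/(−1) = 2.
g(2) = 7, g'(2) = 16, so s_2 = 2 − 7/16 = 25/16.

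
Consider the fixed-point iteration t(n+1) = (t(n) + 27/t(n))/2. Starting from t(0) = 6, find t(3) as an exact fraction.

t(1) = (6 + 27/6)/2 = 21/4.
t(2) = (21/4 + 27/(21/4))/2 = 291/56.
t(3) = (291/56 + 27/(291/56))/2 = 56451/10864.

56451/10864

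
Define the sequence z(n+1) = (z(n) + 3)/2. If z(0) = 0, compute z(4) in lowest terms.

z(1) = (0 + 3)/2 = 3/2.
z(2) = ((3/2) + 3)/2 = 9/4.
z(3) = ((9/4) + 3)/2 = 21/8.
z(4) = ((21/8) + 3)/2 = 45/16.

45/16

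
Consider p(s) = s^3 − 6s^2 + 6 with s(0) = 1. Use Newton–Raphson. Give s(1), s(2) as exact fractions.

p'(s) = 3s^2 − 12s.
p(1) = 1, p'(1) = −9, so s(1) = 1 − 1/(−9) = 10/9.
p(10/9) = −26/729, p'(10/9) = −260/27, so s(2) = (10/9) − (−26/729)/(−260/27) = 299/270.

s(1) = 10/9, s(2) = 299/270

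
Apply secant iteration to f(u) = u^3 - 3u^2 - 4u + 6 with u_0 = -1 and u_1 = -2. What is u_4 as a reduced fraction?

f(-1) = 6, f(-2) = -6. u_2 = (-2) - (-6)·((-2) - (-1))/((-6) - 6) = -3/2.
f(-2) = -6, f(-3/2) = 15/8. u_3 = (-3/2) - (15/8)·((-3/2) - (-2))/((15/8) - (-6)) = -34/21.
f(-3/2) = 15/8, f(-34/21) = 3410/9261. u_4 = (-34/21) - (3410/9261)·((-34/21) - (-3/2))/((3410/9261) - (15/8)) = -36798/22327.

-36798/22327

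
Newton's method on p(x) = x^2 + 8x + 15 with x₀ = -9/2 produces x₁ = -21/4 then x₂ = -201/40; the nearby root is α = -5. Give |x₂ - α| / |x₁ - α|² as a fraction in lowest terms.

x₁ - α = -21/4 - (-5) = -21/4 + 5 = -1/4, so |x₁ - α| = 1/4.
x₂ - α = -201/40 - (-5) = -201/40 + 5 = -1/40, so |x₂ - α| = 1/40.
|x₁ - α|² = 1/16.
Ratio = (1/40) / (1/16) = 2/5.

2/5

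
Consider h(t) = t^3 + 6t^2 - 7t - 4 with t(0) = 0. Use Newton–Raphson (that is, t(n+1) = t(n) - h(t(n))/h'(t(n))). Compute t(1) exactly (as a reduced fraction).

-4/7

h'(t) = 3t^2 + 12t - 7.
h(0) = -4, h'(0) = -7, so t(1) = 0 - (-4)/(-7) = -4/7.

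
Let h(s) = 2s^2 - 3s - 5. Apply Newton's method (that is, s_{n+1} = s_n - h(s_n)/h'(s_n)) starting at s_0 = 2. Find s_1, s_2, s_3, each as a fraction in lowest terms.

h'(s) = 4s - 3.
h(2) = -3, h'(2) = 5, so s_1 = 2 - (-3)/5 = 13/5.
h(13/5) = 18/25, h'(13/5) = 37/5, so s_2 = (13/5) - (18/25)/(37/5) = 463/185.
h(463/185) = 648/34225, h'(463/185) = 1297/185, so s_3 = (463/185) - (648/34225)/(1297/185) = 599863/239945.

s_1 = 13/5, s_2 = 463/185, s_3 = 599863/239945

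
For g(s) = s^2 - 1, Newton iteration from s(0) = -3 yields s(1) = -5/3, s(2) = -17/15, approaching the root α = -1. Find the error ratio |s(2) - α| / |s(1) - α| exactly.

s(1) - α = -5/3 - (-1) = -5/3 + 1 = -2/3, so |s(1) - α| = 2/3.
s(2) - α = -17/15 - (-1) = -17/15 + 1 = -2/15, so |s(2) - α| = 2/15.
Ratio = (2/15) / (2/3) = 1/5.

1/5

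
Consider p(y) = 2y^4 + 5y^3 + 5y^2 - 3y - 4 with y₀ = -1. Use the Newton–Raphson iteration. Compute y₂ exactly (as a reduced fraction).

-989/1198

p'(y) = 8y^3 + 15y^2 + 10y - 3.
p(-1) = 1, p'(-1) = -6, so y₁ = (-1) - 1/(-6) = -5/6.
p(-5/6) = 7/162, p'(-5/6) = -599/108, so y₂ = (-5/6) - (7/162)/(-599/108) = -989/1198.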